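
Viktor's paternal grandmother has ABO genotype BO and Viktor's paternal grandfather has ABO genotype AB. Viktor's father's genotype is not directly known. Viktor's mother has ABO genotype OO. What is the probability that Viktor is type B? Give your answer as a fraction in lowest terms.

1/2

Viktor's father's ABO genotype from BO × AB: 1/4 AB, 1/4 AO, 1/4 BB, 1/4 BO.
Crossing each possibility with the mother OO and summing P(type B): 1/4·1/2 + 1/4·0 + 1/4·1 + 1/4·1/2 = 1/2.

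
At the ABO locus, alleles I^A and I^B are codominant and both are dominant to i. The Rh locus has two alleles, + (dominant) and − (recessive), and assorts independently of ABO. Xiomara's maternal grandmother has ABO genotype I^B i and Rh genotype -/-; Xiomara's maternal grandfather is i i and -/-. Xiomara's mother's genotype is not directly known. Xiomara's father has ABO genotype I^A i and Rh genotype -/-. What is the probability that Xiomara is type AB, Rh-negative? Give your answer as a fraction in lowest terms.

1/8

Xiomara's mother's ABO genotype from I^B i × i i: 1/2 I^B i, 1/2 i i.
Crossing each possibility with the father I^A i and summing P(type AB): 1/2·1/4 + 1/2·0 = 1/8.
Similarly for Rh via the mother's Rh distribution: P(Rh-) = 1.
Independent loci: 1/8 × 1 = 1/8.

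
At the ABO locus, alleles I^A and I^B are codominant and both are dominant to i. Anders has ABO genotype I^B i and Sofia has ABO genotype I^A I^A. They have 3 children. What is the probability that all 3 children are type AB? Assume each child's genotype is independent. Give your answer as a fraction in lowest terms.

ABO cross I^B i × I^A I^A → 1/2 A, 1/2 AB.
So P(type AB) = 1/2 per child.
All 3 independent: (1/2)^3 = 1/8.

1/8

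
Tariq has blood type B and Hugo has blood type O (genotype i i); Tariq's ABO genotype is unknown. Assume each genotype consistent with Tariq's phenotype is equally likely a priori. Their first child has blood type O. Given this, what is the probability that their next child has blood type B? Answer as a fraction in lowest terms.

1/2

Possible genotypes: Tariq ∈ {I^B I^B, I^B i}; Hugo ∈ {i i}.
Weight each parental genotype pair by prior × P(type-O child):
  I^B i × i i: posterior weight 1; P(next child type B) = 1/2.
Weighted sum = 1/2.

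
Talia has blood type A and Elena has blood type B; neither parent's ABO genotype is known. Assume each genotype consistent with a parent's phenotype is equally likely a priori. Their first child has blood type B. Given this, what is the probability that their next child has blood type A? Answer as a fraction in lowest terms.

Possible genotypes: Talia ∈ {AA, AO}; Elena ∈ {BB, BO}.
Weight each parental genotype pair by prior × P(type-B child):
  AO × BB: posterior weight 2/3; P(next child type A) = 0.
  AO × BO: posterior weight 1/3; P(next child type A) = 1/4.
Weighted sum = 1/12.

1/12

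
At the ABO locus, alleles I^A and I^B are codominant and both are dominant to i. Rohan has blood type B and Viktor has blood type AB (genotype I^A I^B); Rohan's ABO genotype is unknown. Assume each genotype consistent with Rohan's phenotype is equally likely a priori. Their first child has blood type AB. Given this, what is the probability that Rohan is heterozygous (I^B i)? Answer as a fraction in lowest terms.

1/3

Possible genotypes: Rohan ∈ {I^B I^B, I^B i}; Viktor ∈ {I^A I^B}.
Weight each parental genotype pair by prior × P(type-AB child):
  I^B I^B × I^A I^B: posterior weight 2/3.
  I^B i × I^A I^B: posterior weight 1/3.
Sum the posterior weight over pairs where Rohan is I^B i: 1/3.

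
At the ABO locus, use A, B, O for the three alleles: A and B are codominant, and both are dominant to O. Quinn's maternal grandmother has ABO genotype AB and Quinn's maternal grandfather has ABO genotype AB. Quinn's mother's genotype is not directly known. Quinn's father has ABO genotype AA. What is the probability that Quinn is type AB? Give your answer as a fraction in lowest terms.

Quinn's mother's ABO genotype from AB × AB: 1/4 AA, 1/2 AB, 1/4 BB.
Crossing each possibility with the father AA and summing P(type AB): 1/4·0 + 1/2·1/2 + 1/4·1 = 1/2.

1/2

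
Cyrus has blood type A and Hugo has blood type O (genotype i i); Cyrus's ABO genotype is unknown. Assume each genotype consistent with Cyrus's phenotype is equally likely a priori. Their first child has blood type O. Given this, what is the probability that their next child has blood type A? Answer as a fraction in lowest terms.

Possible genotypes: Cyrus ∈ {I^A I^A, I^A i}; Hugo ∈ {i i}.
Weight each parental genotype pair by prior × P(type-O child):
  I^A i × i i: posterior weight 1; P(next child type A) = 1/2.
Weighted sum = 1/2.

1/2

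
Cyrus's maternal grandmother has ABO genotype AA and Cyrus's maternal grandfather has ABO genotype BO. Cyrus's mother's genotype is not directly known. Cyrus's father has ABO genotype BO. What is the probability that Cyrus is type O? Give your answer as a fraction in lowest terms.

Cyrus's mother's ABO genotype from AA × BO: 1/2 AB, 1/2 AO.
Crossing each possibility with the father BO and summing P(type O): 1/2·0 + 1/2·1/4 = 1/8.

1/8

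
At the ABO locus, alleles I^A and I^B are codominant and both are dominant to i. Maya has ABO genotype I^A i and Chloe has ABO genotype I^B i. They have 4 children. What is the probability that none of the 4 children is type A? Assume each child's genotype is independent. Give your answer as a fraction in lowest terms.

ABO cross I^A i × I^B i → 1/4 O, 1/4 A, 1/4 B, 1/4 AB.
So P(type A) = 1/4 per child.
P(not type A) = 3/4 for one child; (3/4)^4 = 81/256.

81/256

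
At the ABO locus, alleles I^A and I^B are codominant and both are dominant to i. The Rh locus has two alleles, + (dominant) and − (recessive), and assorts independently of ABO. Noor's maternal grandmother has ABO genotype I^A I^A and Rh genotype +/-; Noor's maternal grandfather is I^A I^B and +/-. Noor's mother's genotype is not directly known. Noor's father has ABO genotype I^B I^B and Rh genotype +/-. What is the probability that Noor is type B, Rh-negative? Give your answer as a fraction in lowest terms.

Noor's mother's ABO genotype from I^A I^A × I^A I^B: 1/2 I^A I^A, 1/2 I^A I^B.
Crossing each possibility with the father I^B I^B and summing P(type B): 1/2·0 + 1/2·1/2 = 1/4.
Similarly for Rh via the mother's Rh distribution: P(Rh-) = 1/4.
Independent loci: 1/4 × 1/4 = 1/16.

1/16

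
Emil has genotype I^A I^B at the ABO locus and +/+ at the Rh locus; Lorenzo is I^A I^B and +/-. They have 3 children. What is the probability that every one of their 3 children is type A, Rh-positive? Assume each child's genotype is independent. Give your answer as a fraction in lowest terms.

1/64

ABO cross I^A I^B × I^A I^B → 1/4 A, 1/4 B, 1/2 AB.
Rh cross +/+ × +/- → 1 Rh+; so P(type A, Rh-positive) = 1/4 × 1 = 1/4 per child.
All 3 independent: (1/4)^3 = 1/64.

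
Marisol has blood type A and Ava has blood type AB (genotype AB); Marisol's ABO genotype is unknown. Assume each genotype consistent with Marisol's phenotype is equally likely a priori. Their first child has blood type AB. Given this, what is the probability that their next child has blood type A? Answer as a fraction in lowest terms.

1/2

Possible genotypes: Marisol ∈ {AA, AO}; Ava ∈ {AB}.
Weight each parental genotype pair by prior × P(type-AB child):
  AA × AB: posterior weight 2/3; P(next child type A) = 1/2.
  AO × AB: posterior weight 1/3; P(next child type A) = 1/2.
Weighted sum = 1/2.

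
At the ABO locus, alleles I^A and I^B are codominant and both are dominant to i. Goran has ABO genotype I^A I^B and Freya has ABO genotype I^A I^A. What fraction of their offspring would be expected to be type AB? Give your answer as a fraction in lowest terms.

1/2

ABO cross I^A I^B × I^A I^A → offspring phenotypes: 1/2 A, 1/2 AB.
So P(type AB) = 1/2.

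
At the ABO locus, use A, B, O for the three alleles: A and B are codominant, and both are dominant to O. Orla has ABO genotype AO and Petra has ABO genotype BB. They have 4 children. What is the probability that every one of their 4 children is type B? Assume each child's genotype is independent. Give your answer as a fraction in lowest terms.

ABO cross AO × BB → 1/2 B, 1/2 AB.
So P(type B) = 1/2 per child.
All 4 independent: (1/2)^4 = 1/16.

1/16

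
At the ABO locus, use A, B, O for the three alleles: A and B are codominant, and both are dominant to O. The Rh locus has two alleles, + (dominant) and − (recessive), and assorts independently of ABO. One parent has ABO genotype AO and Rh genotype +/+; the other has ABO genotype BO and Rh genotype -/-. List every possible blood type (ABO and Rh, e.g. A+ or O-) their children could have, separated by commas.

Gametes from AO × BO give offspring ABO genotypes AB, AO, BO, OO, i.e. phenotypes O, A, B, AB.
Rh cross +/+ × -/- → phenotypes Rh+.
Combining independently: O+, A+, B+, AB+.

O+, A+, B+, AB+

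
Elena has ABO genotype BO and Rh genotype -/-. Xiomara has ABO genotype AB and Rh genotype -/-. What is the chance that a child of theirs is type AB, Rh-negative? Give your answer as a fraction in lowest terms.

ABO cross BO × AB → offspring phenotypes: 1/4 A, 1/2 B, 1/4 AB.
Rh cross -/- × -/- → 1 Rh-.
Independent loci: P(type AB, Rh-negative) = 1/4 × 1 = 1/4.

1/4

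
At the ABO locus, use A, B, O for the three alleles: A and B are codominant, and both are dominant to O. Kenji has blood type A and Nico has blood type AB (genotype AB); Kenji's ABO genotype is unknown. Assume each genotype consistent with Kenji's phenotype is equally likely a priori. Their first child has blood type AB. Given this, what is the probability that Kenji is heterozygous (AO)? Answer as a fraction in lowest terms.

1/3

Possible genotypes: Kenji ∈ {AA, AO}; Nico ∈ {AB}.
Weight each parental genotype pair by prior × P(type-AB child):
  AA × AB: posterior weight 2/3.
  AO × AB: posterior weight 1/3.
Sum the posterior weight over pairs where Kenji is AO: 1/3.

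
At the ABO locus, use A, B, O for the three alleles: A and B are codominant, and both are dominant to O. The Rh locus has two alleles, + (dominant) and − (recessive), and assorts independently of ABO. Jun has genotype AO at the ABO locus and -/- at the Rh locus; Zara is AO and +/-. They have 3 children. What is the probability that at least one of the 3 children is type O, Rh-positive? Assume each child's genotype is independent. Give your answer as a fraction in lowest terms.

169/512

ABO cross AO × AO → 1/4 O, 3/4 A.
Rh cross -/- × +/- → 1/2 Rh+, 1/2 Rh-; so P(type O, Rh-positive) = 1/4 × 1/2 = 1/8 per child.
P(none) = (7/8)^3 = 343/512; P(at least one) = 1 − 343/512 = 169/512.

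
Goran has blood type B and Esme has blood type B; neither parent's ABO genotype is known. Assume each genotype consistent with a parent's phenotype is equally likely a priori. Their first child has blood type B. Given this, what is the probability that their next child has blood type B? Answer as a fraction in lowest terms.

19/20

Possible genotypes: Goran ∈ {I^B I^B, I^B i}; Esme ∈ {I^B I^B, I^B i}.
Weight each parental genotype pair by prior × P(type-B child):
  I^B I^B × I^B I^B: posterior weight 4/15; P(next child type B) = 1.
  I^B I^B × I^B i: posterior weight 4/15; P(next child type B) = 1.
  I^B i × I^B I^B: posterior weight 4/15; P(next child type B) = 1.
  I^B i × I^B i: posterior weight 1/5; P(next child type B) = 3/4.
Weighted sum = 19/20.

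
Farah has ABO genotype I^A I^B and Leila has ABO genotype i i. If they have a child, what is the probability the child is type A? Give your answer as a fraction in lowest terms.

ABO cross I^A I^B × i i → offspring phenotypes: 1/2 A, 1/2 B.
So P(type A) = 1/2.

1/2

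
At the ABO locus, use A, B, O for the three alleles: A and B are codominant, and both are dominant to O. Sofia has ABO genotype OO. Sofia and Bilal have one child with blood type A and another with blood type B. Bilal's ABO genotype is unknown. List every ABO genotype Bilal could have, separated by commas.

AB

For each candidate genotype of Bilal, check whether crossing it with OO can produce every observed child phenotype.
  AA → possible child types {A} ✗
  AB → possible child types {A, B} ✓
  AO → possible child types {O, A} ✗
  BB → possible child types {B} ✗
  BO → possible child types {O, B} ✗
  OO → possible child types {O} ✗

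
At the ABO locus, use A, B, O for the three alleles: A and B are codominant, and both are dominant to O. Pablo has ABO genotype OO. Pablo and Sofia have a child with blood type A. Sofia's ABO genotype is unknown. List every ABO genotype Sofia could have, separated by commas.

For each candidate genotype of Sofia, check whether crossing it with OO can produce every observed child phenotype.
  AA → possible child types {A} ✓
  AB → possible child types {A, B} ✓
  AO → possible child types {O, A} ✓
  BB → possible child types {B} ✗
  BO → possible child types {O, B} ✗
  OO → possible child types {O} ✗

AA, AB, AO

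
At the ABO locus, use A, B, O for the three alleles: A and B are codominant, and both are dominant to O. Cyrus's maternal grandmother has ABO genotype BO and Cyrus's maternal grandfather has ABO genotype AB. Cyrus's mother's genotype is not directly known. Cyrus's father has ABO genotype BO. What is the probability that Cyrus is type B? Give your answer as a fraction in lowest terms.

Cyrus's mother's ABO genotype from BO × AB: 1/4 AB, 1/4 AO, 1/4 BB, 1/4 BO.
Crossing each possibility with the father BO and summing P(type B): 1/4·1/2 + 1/4·1/4 + 1/4·1 + 1/4·3/4 = 5/8.

5/8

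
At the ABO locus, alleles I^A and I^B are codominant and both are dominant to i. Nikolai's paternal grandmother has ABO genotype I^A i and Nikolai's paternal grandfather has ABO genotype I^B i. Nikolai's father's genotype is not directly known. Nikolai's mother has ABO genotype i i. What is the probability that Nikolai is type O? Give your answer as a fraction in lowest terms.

1/2

Nikolai's father's ABO genotype from I^A i × I^B i: 1/4 I^A I^B, 1/4 I^A i, 1/4 I^B i, 1/4 i i.
Crossing each possibility with the mother i i and summing P(type O): 1/4·0 + 1/4·1/2 + 1/4·1/2 + 1/4·1 = 1/2.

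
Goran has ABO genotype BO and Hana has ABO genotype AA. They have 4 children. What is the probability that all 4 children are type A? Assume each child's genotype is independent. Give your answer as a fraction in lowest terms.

1/16

ABO cross BO × AA → 1/2 A, 1/2 AB.
So P(type A) = 1/2 per child.
All 4 independent: (1/2)^4 = 1/16.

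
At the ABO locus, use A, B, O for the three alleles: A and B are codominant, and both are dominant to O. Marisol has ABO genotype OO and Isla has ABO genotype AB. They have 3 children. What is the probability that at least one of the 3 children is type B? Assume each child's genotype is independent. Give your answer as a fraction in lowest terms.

7/8

ABO cross OO × AB → 1/2 A, 1/2 B.
So P(type B) = 1/2 per child.
P(none) = (1/2)^3 = 1/8; P(at least one) = 1 − 1/8 = 7/8.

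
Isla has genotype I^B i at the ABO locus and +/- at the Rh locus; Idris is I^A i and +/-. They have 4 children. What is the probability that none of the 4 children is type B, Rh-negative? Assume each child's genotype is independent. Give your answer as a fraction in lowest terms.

50625/65536

ABO cross I^B i × I^A i → 1/4 O, 1/4 A, 1/4 B, 1/4 AB.
Rh cross +/- × +/- → 3/4 Rh+, 1/4 Rh-; so P(type B, Rh-negative) = 1/4 × 1/4 = 1/16 per child.
P(not type B, Rh-negative) = 15/16 for one child; (15/16)^4 = 50625/65536.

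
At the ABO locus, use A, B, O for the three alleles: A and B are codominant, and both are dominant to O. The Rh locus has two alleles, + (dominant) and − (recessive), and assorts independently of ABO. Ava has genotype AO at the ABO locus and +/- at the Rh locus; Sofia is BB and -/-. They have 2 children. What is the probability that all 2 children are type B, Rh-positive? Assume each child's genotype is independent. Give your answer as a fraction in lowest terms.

ABO cross AO × BB → 1/2 B, 1/2 AB.
Rh cross +/- × -/- → 1/2 Rh+, 1/2 Rh-; so P(type B, Rh-positive) = 1/2 × 1/2 = 1/4 per child.
All 2 independent: (1/4)^2 = 1/16.

1/16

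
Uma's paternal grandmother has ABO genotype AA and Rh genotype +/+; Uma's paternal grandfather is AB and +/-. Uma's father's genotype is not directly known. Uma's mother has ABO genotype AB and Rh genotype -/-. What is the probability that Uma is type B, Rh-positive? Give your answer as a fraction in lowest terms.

Uma's father's ABO genotype from AA × AB: 1/2 AA, 1/2 AB.
Crossing each possibility with the mother AB and summing P(type B): 1/2·0 + 1/2·1/4 = 1/8.
Similarly for Rh via the father's Rh distribution: P(Rh+) = 3/4.
Independent loci: 1/8 × 3/4 = 3/32.

3/32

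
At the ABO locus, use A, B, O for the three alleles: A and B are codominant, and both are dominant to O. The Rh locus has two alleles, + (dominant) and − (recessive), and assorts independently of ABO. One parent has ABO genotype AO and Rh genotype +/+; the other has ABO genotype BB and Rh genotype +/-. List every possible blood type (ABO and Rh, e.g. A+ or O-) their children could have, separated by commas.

Gametes from AO × BB give offspring ABO genotypes AB, BO, i.e. phenotypes B, AB.
Rh cross +/+ × +/- → phenotypes Rh+.
Combining independently: B+, AB+.

B+, AB+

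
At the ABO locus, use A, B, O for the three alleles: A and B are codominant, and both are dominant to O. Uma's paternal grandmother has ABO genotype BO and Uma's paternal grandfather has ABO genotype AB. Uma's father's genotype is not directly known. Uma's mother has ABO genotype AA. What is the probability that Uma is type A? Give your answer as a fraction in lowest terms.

1/2

Uma's father's ABO genotype from BO × AB: 1/4 AB, 1/4 AO, 1/4 BB, 1/4 BO.
Crossing each possibility with the mother AA and summing P(type A): 1/4·1/2 + 1/4·1 + 1/4·0 + 1/4·1/2 = 1/2.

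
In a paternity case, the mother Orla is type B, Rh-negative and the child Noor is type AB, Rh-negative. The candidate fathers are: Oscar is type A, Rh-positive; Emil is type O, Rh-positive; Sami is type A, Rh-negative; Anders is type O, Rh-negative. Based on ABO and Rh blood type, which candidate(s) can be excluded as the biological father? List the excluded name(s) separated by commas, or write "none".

Emil, Anders

A candidate is excluded only if no genotype consistent with his phenotype could produce a type AB, Rh-negative child with a type B, Rh-negative mother.
Emil (type O, Rh+): no genotype consistent with that phenotype can produce a type-AB Rh- child with a type-B mother.
Anders (type O, Rh-): no genotype consistent with that phenotype can produce a type-AB Rh- child with a type-B mother.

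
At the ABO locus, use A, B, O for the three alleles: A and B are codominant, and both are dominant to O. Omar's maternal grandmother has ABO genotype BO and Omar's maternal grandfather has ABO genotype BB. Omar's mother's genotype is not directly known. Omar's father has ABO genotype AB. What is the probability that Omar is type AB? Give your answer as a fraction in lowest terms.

3/8

Omar's mother's ABO genotype from BO × BB: 1/2 BB, 1/2 BO.
Crossing each possibility with the father AB and summing P(type AB): 1/2·1/2 + 1/2·1/4 = 3/8.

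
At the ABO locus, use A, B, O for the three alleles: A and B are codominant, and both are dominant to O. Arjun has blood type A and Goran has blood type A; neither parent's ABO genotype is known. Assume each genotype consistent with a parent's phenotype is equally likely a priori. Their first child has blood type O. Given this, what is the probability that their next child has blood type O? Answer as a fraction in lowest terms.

1/4

Possible genotypes: Arjun ∈ {AA, AO}; Goran ∈ {AA, AO}.
Weight each parental genotype pair by prior × P(type-O child):
  AO × AO: posterior weight 1; P(next child type O) = 1/4.
Weighted sum = 1/4.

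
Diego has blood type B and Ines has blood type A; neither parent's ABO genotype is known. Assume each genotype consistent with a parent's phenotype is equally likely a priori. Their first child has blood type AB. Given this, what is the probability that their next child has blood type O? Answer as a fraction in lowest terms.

1/36

Possible genotypes: Diego ∈ {I^B I^B, I^B i}; Ines ∈ {I^A I^A, I^A i}.
Weight each parental genotype pair by prior × P(type-AB child):
  I^B I^B × I^A I^A: posterior weight 4/9; P(next child type O) = 0.
  I^B I^B × I^A i: posterior weight 2/9; P(next child type O) = 0.
  I^B i × I^A I^A: posterior weight 2/9; P(next child type O) = 0.
  I^B i × I^A i: posterior weight 1/9; P(next child type O) = 1/4.
Weighted sum = 1/36.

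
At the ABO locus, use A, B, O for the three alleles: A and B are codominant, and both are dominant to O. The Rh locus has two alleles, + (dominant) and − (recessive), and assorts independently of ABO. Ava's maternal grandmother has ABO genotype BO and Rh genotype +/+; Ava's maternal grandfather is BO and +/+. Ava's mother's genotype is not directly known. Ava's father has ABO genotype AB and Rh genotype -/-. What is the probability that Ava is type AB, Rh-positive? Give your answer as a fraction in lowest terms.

1/4

Ava's mother's ABO genotype from BO × BO: 1/4 BB, 1/2 BO, 1/4 OO.
Crossing each possibility with the father AB and summing P(type AB): 1/4·1/2 + 1/2·1/4 + 1/4·0 = 1/4.
Similarly for Rh via the mother's Rh distribution: P(Rh+) = 1.
Independent loci: 1/4 × 1 = 1/4.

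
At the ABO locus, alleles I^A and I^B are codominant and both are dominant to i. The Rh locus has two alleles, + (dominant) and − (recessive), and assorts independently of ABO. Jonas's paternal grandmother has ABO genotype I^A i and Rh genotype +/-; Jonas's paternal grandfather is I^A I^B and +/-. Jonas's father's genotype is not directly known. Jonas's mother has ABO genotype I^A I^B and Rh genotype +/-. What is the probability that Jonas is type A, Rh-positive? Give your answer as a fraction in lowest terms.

9/32

Jonas's father's ABO genotype from I^A i × I^A I^B: 1/4 I^A I^A, 1/4 I^A I^B, 1/4 I^A i, 1/4 I^B i.
Crossing each possibility with the mother I^A I^B and summing P(type A): 1/4·1/2 + 1/4·1/4 + 1/4·1/2 + 1/4·1/4 = 3/8.
Similarly for Rh via the father's Rh distribution: P(Rh+) = 3/4.
Independent loci: 3/8 × 3/4 = 9/32.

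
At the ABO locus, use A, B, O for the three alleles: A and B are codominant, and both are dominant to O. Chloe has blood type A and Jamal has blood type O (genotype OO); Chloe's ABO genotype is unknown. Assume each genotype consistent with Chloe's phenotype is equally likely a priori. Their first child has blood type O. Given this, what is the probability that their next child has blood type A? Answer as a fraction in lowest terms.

1/2

Possible genotypes: Chloe ∈ {AA, AO}; Jamal ∈ {OO}.
Weight each parental genotype pair by prior × P(type-O child):
  AO × OO: posterior weight 1; P(next child type A) = 1/2.
Weighted sum = 1/2.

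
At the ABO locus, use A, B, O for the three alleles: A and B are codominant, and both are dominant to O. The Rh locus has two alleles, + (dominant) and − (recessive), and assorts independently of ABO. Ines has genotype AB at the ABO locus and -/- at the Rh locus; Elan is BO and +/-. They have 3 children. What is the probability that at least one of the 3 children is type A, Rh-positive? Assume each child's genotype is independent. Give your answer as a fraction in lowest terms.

ABO cross AB × BO → 1/4 A, 1/2 B, 1/4 AB.
Rh cross -/- × +/- → 1/2 Rh+, 1/2 Rh-; so P(type A, Rh-positive) = 1/4 × 1/2 = 1/8 per child.
P(none) = (7/8)^3 = 343/512; P(at least one) = 1 − 343/512 = 169/512.

169/512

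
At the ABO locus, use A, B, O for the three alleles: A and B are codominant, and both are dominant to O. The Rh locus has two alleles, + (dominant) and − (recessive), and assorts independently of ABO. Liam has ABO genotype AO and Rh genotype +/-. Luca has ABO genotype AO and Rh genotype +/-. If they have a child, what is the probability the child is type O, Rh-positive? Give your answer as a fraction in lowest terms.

ABO cross AO × AO → offspring phenotypes: 1/4 O, 3/4 A.
Rh cross +/- × +/- → 3/4 Rh+, 1/4 Rh-.
Independent loci: P(type O, Rh-positive) = 1/4 × 3/4 = 3/16.

3/16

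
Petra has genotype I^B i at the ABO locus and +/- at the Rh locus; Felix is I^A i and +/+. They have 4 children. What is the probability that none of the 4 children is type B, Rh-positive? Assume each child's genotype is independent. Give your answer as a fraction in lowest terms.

81/256

ABO cross I^B i × I^A i → 1/4 O, 1/4 A, 1/4 B, 1/4 AB.
Rh cross +/- × +/+ → 1 Rh+; so P(type B, Rh-positive) = 1/4 × 1 = 1/4 per child.
P(not type B, Rh-positive) = 3/4 for one child; (3/4)^4 = 81/256.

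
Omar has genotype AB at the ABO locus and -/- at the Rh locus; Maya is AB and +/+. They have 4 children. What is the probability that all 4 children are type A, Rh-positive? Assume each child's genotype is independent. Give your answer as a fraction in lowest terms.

ABO cross AB × AB → 1/4 A, 1/4 B, 1/2 AB.
Rh cross -/- × +/+ → 1 Rh+; so P(type A, Rh-positive) = 1/4 × 1 = 1/4 per child.
All 4 independent: (1/4)^4 = 1/256.

1/256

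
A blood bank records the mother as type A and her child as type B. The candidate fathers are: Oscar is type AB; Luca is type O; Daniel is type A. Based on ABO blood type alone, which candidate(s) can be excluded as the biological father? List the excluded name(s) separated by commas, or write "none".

A candidate is excluded only if no genotype consistent with his phenotype could produce a type B child with a type A mother.
Luca (type O): no genotype consistent with that phenotype can produce a type-B child with a type-A mother.
Daniel (type A): no genotype consistent with that phenotype can produce a type-B child with a type-A mother.

Luca, Daniel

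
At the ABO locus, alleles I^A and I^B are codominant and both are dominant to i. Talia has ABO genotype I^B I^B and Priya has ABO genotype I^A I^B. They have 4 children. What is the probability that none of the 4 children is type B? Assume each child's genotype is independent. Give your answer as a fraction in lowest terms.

1/16

ABO cross I^B I^B × I^A I^B → 1/2 B, 1/2 AB.
So P(type B) = 1/2 per child.
P(not type B) = 1/2 for one child; (1/2)^4 = 1/16.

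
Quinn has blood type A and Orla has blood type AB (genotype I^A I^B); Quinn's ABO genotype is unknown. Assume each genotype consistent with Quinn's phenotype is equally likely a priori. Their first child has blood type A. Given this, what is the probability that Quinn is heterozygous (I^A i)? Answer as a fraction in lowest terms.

1/2

Possible genotypes: Quinn ∈ {I^A I^A, I^A i}; Orla ∈ {I^A I^B}.
Weight each parental genotype pair by prior × P(type-A child):
  I^A I^A × I^A I^B: posterior weight 1/2.
  I^A i × I^A I^B: posterior weight 1/2.
Sum the posterior weight over pairs where Quinn is I^A i: 1/2.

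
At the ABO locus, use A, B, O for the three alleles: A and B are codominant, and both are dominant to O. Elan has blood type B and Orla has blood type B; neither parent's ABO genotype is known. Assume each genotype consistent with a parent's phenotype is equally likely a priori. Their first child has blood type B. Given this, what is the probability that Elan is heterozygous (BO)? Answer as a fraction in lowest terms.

7/15

Possible genotypes: Elan ∈ {BB, BO}; Orla ∈ {BB, BO}.
Weight each parental genotype pair by prior × P(type-B child):
  BB × BB: posterior weight 4/15.
  BB × BO: posterior weight 4/15.
  BO × BB: posterior weight 4/15.
  BO × BO: posterior weight 1/5.
Sum the posterior weight over pairs where Elan is BO: 7/15.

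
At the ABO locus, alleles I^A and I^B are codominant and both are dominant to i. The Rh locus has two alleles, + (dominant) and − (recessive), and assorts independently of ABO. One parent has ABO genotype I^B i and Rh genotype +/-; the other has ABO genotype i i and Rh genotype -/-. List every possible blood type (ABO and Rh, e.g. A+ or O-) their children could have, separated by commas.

Gametes from I^B i × i i give offspring ABO genotypes I^B i, i i, i.e. phenotypes O, B.
Rh cross +/- × -/- → phenotypes Rh+, Rh-.
Combining independently: O+, O-, B+, B-.

O+, O-, B+, B-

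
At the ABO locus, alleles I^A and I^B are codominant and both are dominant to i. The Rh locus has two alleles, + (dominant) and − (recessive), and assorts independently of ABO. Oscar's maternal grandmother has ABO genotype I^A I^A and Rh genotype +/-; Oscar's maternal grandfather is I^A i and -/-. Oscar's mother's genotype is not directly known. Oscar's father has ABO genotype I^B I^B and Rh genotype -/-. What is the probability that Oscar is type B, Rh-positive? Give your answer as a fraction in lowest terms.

Oscar's mother's ABO genotype from I^A I^A × I^A i: 1/2 I^A I^A, 1/2 I^A i.
Crossing each possibility with the father I^B I^B and summing P(type B): 1/2·0 + 1/2·1/2 = 1/4.
Similarly for Rh via the mother's Rh distribution: P(Rh+) = 1/4.
Independent loci: 1/4 × 1/4 = 1/16.

1/16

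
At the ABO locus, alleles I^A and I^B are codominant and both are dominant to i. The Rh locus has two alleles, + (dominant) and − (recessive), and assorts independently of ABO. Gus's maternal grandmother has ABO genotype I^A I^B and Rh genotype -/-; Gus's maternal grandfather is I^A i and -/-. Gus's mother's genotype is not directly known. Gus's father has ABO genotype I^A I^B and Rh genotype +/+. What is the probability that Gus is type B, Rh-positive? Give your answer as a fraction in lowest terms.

1/4

Gus's mother's ABO genotype from I^A I^B × I^A i: 1/4 I^A I^A, 1/4 I^A I^B, 1/4 I^A i, 1/4 I^B i.
Crossing each possibility with the father I^A I^B and summing P(type B): 1/4·0 + 1/4·1/4 + 1/4·1/4 + 1/4·1/2 = 1/4.
Similarly for Rh via the mother's Rh distribution: P(Rh+) = 1.
Independent loci: 1/4 × 1 = 1/4.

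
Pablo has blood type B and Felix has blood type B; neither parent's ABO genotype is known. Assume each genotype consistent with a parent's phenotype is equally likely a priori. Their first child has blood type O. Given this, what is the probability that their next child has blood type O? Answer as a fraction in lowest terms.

1/4

Possible genotypes: Pablo ∈ {BB, BO}; Felix ∈ {BB, BO}.
Weight each parental genotype pair by prior × P(type-O child):
  BO × BO: posterior weight 1; P(next child type O) = 1/4.
Weighted sum = 1/4.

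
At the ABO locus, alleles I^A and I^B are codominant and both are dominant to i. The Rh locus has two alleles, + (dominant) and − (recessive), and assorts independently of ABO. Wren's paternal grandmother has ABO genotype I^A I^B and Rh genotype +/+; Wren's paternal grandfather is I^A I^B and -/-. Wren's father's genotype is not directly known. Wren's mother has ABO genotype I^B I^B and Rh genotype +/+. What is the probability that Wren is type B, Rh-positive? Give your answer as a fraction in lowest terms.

Wren's father's ABO genotype from I^A I^B × I^A I^B: 1/4 I^A I^A, 1/2 I^A I^B, 1/4 I^B I^B.
Crossing each possibility with the mother I^B I^B and summing P(type B): 1/4·0 + 1/2·1/2 + 1/4·1 = 1/2.
Similarly for Rh via the father's Rh distribution: P(Rh+) = 1.
Independent loci: 1/2 × 1 = 1/2.

1/2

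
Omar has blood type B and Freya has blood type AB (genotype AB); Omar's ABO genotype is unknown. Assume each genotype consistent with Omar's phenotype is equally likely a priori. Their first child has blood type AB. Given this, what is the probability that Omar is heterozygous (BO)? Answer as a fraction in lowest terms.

1/3

Possible genotypes: Omar ∈ {BB, BO}; Freya ∈ {AB}.
Weight each parental genotype pair by prior × P(type-AB child):
  BB × AB: posterior weight 2/3.
  BO × AB: posterior weight 1/3.
Sum the posterior weight over pairs where Omar is BO: 1/3.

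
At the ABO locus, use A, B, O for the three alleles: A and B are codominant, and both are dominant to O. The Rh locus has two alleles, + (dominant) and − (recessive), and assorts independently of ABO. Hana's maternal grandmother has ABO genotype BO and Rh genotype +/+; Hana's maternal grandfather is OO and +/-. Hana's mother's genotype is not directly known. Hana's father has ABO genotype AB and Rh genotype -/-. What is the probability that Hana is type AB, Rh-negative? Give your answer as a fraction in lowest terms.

Hana's mother's ABO genotype from BO × OO: 1/2 BO, 1/2 OO.
Crossing each possibility with the father AB and summing P(type AB): 1/2·1/4 + 1/2·0 = 1/8.
Similarly for Rh via the mother's Rh distribution: P(Rh-) = 1/4.
Independent loci: 1/8 × 1/4 = 1/32.

1/32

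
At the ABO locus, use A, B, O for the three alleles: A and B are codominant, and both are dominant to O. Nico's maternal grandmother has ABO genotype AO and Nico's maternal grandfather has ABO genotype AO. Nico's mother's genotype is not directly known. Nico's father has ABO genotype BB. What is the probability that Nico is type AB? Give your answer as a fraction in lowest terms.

Nico's mother's ABO genotype from AO × AO: 1/4 AA, 1/2 AO, 1/4 OO.
Crossing each possibility with the father BB and summing P(type AB): 1/4·1 + 1/2·1/2 + 1/4·0 = 1/2.

1/2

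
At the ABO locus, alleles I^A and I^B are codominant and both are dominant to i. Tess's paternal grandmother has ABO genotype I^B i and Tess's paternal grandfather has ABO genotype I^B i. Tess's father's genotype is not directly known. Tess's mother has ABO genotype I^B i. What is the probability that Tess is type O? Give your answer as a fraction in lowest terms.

1/4

Tess's father's ABO genotype from I^B i × I^B i: 1/4 I^B I^B, 1/2 I^B i, 1/4 i i.
Crossing each possibility with the mother I^B i and summing P(type O): 1/4·0 + 1/2·1/4 + 1/4·1/2 = 1/4.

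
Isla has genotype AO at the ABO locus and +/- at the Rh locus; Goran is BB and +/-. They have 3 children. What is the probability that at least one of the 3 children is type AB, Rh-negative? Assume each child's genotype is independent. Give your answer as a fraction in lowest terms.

ABO cross AO × BB → 1/2 B, 1/2 AB.
Rh cross +/- × +/- → 3/4 Rh+, 1/4 Rh-; so P(type AB, Rh-negative) = 1/2 × 1/4 = 1/8 per child.
P(none) = (7/8)^3 = 343/512; P(at least one) = 1 − 343/512 = 169/512.

169/512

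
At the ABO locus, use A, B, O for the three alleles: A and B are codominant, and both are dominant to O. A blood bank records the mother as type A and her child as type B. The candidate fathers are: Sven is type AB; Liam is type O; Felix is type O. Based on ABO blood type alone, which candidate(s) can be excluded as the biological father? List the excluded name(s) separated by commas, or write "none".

Liam, Felix

A candidate is excluded only if no genotype consistent with his phenotype could produce a type B child with a type A mother.
Liam (type O): no genotype consistent with that phenotype can produce a type-B child with a type-A mother.
Felix (type O): no genotype consistent with that phenotype can produce a type-B child with a type-A mother.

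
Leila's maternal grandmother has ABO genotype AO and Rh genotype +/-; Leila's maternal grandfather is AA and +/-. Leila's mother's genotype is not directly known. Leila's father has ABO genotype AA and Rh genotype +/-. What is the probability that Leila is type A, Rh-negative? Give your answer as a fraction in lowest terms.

1/4

Leila's mother's ABO genotype from AO × AA: 1/2 AA, 1/2 AO.
Crossing each possibility with the father AA and summing P(type A): 1/2·1 + 1/2·1 = 1.
Similarly for Rh via the mother's Rh distribution: P(Rh-) = 1/4.
Independent loci: 1 × 1/4 = 1/4.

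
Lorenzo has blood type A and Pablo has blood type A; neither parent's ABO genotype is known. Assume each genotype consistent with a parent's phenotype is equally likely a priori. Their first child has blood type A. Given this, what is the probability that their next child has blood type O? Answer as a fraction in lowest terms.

1/20

Possible genotypes: Lorenzo ∈ {I^A I^A, I^A i}; Pablo ∈ {I^A I^A, I^A i}.
Weight each parental genotype pair by prior × P(type-A child):
  I^A I^A × I^A I^A: posterior weight 4/15; P(next child type O) = 0.
  I^A I^A × I^A i: posterior weight 4/15; P(next child type O) = 0.
  I^A i × I^A I^A: posterior weight 4/15; P(next child type O) = 0.
  I^A i × I^A i: posterior weight 1/5; P(next child type O) = 1/4.
Weighted sum = 1/20.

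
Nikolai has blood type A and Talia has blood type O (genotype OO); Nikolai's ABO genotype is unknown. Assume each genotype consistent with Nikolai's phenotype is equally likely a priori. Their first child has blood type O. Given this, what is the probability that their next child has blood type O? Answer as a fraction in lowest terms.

Possible genotypes: Nikolai ∈ {AA, AO}; Talia ∈ {OO}.
Weight each parental genotype pair by prior × P(type-O child):
  AO × OO: posterior weight 1; P(next child type O) = 1/2.
Weighted sum = 1/2.

1/2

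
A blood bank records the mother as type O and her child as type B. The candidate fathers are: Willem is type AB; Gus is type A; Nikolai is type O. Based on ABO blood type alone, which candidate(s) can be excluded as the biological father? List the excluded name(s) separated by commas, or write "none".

Gus, Nikolai

A candidate is excluded only if no genotype consistent with his phenotype could produce a type B child with a type O mother.
Gus (type A): no genotype consistent with that phenotype can produce a type-B child with a type-O mother.
Nikolai (type O): no genotype consistent with that phenotype can produce a type-B child with a type-O mother.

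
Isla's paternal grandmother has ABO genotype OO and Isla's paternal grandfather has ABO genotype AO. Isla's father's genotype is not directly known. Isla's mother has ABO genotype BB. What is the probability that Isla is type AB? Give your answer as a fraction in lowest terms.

Isla's father's ABO genotype from OO × AO: 1/2 AO, 1/2 OO.
Crossing each possibility with the mother BB and summing P(type AB): 1/2·1/2 + 1/2·0 = 1/4.

1/4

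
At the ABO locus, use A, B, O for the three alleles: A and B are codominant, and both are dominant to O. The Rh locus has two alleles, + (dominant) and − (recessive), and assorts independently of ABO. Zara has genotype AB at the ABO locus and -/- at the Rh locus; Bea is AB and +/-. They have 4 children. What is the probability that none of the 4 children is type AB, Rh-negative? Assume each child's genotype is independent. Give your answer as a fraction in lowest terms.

ABO cross AB × AB → 1/4 A, 1/4 B, 1/2 AB.
Rh cross -/- × +/- → 1/2 Rh+, 1/2 Rh-; so P(type AB, Rh-negative) = 1/2 × 1/2 = 1/4 per child.
P(not type AB, Rh-negative) = 3/4 for one child; (3/4)^4 = 81/256.

81/256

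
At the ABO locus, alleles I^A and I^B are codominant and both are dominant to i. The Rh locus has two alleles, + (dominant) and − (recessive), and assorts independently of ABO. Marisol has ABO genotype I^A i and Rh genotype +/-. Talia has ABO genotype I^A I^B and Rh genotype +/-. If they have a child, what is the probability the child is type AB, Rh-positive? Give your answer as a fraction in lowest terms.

ABO cross I^A i × I^A I^B → offspring phenotypes: 1/2 A, 1/4 B, 1/4 AB.
Rh cross +/- × +/- → 3/4 Rh+, 1/4 Rh-.
Independent loci: P(type AB, Rh-positive) = 1/4 × 3/4 = 3/16.

3/16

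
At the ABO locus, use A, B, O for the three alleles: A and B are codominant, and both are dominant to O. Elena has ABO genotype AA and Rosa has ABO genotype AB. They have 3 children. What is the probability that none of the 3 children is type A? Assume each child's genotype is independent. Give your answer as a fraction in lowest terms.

ABO cross AA × AB → 1/2 A, 1/2 AB.
So P(type A) = 1/2 per child.
P(not type A) = 1/2 for one child; (1/2)^3 = 1/8.

1/8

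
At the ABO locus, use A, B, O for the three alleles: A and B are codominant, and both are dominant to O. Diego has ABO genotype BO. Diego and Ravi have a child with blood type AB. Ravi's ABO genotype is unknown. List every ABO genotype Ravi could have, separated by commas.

AA, AB, AO

For each candidate genotype of Ravi, check whether crossing it with BO can produce every observed child phenotype.
  AA → possible child types {A, AB} ✓
  AB → possible child types {A, B, AB} ✓
  AO → possible child types {O, A, B, AB} ✓
  BB → possible child types {B} ✗
  BO → possible child types {O, B} ✗
  OO → possible child types {O, B} ✗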